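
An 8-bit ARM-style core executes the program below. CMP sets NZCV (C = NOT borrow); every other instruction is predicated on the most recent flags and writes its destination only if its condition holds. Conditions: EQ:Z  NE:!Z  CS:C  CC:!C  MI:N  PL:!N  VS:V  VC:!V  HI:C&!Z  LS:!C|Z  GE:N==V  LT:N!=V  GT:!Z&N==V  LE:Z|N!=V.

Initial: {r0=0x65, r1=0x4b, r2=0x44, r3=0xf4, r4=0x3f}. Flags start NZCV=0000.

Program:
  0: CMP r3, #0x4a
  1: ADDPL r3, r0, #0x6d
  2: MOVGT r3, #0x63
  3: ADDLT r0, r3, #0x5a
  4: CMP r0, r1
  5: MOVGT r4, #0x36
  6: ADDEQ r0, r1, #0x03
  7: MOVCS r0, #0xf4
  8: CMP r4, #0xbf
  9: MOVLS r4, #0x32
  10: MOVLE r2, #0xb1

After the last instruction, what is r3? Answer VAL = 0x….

[0] flags=1010 → (cmp)
[1] flags=1010 PL?F → skip
[2] flags=1010 GT?F → skip
[3] flags=1010 LT?T → r0=0x4e
[4] flags=0010 → (cmp)
[5] flags=0010 GT?T → r4=0x36
[6] flags=0010 EQ?F → skip
[7] flags=0010 CS?T → r0=0xf4
[8] flags=0000 → (cmp)
[9] flags=0000 LS?T → r4=0x32
[10] flags=0000 LE?F → skip

VAL = 0xf4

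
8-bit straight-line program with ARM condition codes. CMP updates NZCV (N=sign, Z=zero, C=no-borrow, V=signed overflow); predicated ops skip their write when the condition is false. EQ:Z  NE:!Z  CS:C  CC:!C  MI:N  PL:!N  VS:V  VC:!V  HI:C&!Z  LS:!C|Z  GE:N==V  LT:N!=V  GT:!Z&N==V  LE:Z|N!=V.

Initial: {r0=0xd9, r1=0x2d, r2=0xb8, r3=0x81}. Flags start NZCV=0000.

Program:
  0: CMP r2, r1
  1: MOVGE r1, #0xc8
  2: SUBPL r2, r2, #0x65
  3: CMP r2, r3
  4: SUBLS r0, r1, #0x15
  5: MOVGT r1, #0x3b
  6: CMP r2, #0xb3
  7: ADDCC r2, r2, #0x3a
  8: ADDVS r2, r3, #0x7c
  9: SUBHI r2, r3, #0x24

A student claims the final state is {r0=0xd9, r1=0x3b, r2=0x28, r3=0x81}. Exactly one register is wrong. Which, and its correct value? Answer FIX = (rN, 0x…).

FIX = (r2, 0x5d)

0: ✓ CMP  NZCV=1010
1: · MOVGE
2: · SUBPL
3: ✓ CMP  NZCV=0010
4: · SUBLS
5: ✓ MOVGT  r1←0x3b
6: ✓ CMP  NZCV=0010
7: · ADDCC
8: · ADDVS
9: ✓ SUBHI  r2←0x5d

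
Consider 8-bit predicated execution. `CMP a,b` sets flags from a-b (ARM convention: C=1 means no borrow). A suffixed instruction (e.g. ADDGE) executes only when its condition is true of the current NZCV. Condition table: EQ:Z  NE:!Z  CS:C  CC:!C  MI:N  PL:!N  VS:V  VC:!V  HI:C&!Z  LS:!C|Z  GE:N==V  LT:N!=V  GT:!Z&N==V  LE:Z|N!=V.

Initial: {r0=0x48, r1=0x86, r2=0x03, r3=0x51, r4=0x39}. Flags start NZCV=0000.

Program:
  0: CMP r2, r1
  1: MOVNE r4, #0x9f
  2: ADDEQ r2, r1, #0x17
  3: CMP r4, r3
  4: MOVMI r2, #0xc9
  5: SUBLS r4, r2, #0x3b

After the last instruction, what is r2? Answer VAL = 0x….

VAL = 0x03

[0] flags=0000 → (cmp)
[1] flags=0000 NE?T → r4=0x9f
[2] flags=0000 EQ?F → skip
[3] flags=0011 → (cmp)
[4] flags=0011 MI?F → skip
[5] flags=0011 LS?F → skip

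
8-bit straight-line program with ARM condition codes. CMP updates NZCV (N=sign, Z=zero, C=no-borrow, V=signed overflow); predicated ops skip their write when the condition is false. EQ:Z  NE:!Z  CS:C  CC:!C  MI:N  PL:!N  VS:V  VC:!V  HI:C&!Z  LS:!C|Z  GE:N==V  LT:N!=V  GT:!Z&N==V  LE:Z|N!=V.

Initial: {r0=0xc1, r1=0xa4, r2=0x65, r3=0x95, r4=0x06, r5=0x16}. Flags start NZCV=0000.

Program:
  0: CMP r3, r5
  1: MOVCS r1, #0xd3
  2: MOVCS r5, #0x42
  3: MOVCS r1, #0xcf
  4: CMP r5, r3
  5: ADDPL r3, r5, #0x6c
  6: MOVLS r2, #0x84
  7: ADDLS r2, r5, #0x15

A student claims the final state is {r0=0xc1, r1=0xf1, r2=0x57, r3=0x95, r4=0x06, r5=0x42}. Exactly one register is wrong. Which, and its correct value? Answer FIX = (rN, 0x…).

[0] flags=0011 → (cmp)
[1] flags=0011 CS?T → r1=0xd3
[2] flags=0011 CS?T → r5=0x42
[3] flags=0011 CS?T → r1=0xcf
[4] flags=1001 → (cmp)
[5] flags=1001 PL?F → skip
[6] flags=1001 LS?T → r2=0x84
[7] flags=1001 LS?T → r2=0x57

FIX = (r1, 0xcf)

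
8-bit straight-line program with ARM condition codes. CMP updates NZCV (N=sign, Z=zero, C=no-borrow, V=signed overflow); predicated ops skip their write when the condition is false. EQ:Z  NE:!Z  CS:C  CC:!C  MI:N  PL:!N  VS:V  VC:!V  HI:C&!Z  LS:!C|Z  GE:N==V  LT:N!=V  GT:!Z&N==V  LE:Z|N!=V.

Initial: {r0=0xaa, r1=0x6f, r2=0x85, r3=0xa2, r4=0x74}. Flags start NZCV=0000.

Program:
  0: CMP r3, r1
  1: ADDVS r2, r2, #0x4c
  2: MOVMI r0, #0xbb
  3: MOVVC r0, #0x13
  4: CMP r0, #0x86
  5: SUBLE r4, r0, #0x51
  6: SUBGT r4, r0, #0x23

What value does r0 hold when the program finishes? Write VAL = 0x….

[0] flags=0011 → (cmp)
[1] flags=0011 VS?T → r2=0xd1
[2] flags=0011 MI?F → skip
[3] flags=0011 VC?F → skip
[4] flags=0010 → (cmp)
[5] flags=0010 LE?F → skip
[6] flags=0010 GT?T → r4=0x87

VAL = 0xaa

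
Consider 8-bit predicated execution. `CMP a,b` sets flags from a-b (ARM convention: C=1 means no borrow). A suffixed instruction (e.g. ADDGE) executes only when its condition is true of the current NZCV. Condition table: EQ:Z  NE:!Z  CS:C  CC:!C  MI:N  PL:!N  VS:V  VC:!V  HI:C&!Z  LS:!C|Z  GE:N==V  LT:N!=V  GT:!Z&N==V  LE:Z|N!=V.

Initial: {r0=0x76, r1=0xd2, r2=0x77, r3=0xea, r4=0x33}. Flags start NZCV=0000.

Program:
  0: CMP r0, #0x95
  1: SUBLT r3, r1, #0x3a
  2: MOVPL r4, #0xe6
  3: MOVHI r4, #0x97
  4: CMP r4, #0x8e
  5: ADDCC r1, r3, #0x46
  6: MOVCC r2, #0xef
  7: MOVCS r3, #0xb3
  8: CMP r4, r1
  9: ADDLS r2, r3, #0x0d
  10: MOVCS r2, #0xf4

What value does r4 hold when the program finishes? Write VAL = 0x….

0: ✓ CMP  NZCV=1001
1: · SUBLT
2: · MOVPL
3: · MOVHI
4: ✓ CMP  NZCV=1001
5: ✓ ADDCC  r1←0x30
6: ✓ MOVCC  r2←0xef
7: · MOVCS
8: ✓ CMP  NZCV=0010
9: · ADDLS
10: ✓ MOVCS  r2←0xf4

VAL = 0x33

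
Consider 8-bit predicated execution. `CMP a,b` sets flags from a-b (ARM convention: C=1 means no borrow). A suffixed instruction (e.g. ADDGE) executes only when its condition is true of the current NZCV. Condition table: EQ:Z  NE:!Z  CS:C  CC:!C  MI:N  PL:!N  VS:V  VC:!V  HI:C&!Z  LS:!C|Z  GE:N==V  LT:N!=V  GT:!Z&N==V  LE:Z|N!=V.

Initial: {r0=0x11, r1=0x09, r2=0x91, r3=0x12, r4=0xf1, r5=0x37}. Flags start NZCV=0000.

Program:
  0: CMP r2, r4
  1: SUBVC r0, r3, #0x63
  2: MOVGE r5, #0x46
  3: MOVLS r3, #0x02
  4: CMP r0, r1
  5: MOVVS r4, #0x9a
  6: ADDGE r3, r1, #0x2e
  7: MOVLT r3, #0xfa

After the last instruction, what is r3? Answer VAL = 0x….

0: ✓ CMP  NZCV=1000
1: ✓ SUBVC  r0←0xaf
2: · MOVGE
3: ✓ MOVLS  r3←0x02
4: ✓ CMP  NZCV=1010
5: · MOVVS
6: · ADDGE
7: ✓ MOVLT  r3←0xfa

VAL = 0xfa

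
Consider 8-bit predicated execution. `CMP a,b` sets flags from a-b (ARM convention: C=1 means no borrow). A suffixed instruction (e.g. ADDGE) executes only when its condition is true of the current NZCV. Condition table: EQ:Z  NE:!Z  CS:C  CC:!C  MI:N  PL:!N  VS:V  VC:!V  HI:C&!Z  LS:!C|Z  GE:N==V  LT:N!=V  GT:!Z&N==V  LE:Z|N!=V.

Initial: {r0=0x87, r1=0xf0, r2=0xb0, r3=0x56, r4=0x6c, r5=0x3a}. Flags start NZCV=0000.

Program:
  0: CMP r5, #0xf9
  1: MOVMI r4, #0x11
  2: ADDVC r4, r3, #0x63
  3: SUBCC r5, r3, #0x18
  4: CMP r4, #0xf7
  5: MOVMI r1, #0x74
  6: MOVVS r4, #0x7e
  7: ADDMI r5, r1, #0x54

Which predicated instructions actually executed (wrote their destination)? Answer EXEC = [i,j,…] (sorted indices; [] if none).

[0] flags=0000 → (cmp)
[1] flags=0000 MI?F → skip
[2] flags=0000 VC?T → r4=0xb9
[3] flags=0000 CC?T → r5=0x3e
[4] flags=1000 → (cmp)
[5] flags=1000 MI?T → r1=0x74
[6] flags=1000 VS?F → skip
[7] flags=1000 MI?T → r5=0xc8

EXEC = [2,3,5,7]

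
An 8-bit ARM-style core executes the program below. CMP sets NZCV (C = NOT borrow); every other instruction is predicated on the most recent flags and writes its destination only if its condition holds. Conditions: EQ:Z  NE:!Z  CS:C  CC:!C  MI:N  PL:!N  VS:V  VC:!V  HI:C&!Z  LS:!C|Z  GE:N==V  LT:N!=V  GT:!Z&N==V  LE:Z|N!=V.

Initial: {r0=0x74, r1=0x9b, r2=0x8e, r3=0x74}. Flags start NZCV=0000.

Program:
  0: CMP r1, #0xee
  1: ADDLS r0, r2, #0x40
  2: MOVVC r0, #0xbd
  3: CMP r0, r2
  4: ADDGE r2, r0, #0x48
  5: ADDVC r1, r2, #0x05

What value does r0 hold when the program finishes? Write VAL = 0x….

VAL = 0xbd

[0] flags=1000 → (cmp)
[1] flags=1000 LS?T → r0=0xce
[2] flags=1000 VC?T → r0=0xbd
[3] flags=0010 → (cmp)
[4] flags=0010 GE?T → r2=0x05
[5] flags=0010 VC?T → r1=0x0a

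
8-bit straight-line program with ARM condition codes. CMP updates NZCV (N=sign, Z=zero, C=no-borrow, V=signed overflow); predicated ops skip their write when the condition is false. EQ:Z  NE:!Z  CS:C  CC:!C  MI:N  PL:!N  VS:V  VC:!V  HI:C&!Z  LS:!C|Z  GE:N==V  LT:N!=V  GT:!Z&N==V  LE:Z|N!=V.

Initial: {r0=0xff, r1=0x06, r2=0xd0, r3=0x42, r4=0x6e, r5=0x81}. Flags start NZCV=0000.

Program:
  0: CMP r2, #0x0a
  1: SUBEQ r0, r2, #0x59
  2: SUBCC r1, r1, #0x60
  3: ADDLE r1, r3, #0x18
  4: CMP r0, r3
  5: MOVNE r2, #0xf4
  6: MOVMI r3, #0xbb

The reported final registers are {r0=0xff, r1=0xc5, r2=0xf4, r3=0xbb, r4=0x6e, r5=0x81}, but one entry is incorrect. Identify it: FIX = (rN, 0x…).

FIX = (r1, 0x5a)

0: ✓ CMP  NZCV=1010
1: · SUBEQ
2: · SUBCC
3: ✓ ADDLE  r1←0x5a
4: ✓ CMP  NZCV=1010
5: ✓ MOVNE  r2←0xf4
6: ✓ MOVMI  r3←0xbb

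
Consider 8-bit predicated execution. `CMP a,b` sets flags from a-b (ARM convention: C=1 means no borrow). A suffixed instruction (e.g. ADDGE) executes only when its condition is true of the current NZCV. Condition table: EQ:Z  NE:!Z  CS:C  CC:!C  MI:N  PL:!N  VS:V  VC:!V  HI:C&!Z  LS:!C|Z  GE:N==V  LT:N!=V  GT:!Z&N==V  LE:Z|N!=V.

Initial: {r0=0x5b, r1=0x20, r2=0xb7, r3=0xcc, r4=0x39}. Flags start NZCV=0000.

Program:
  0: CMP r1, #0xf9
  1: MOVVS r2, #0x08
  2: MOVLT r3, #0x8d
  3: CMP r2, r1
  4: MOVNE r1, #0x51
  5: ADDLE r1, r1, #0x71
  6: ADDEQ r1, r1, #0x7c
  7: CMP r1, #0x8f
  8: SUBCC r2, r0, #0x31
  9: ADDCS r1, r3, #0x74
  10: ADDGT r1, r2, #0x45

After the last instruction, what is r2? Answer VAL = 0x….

[0] flags=0000 → (cmp)
[1] flags=0000 VS?F → skip
[2] flags=0000 LT?F → skip
[3] flags=1010 → (cmp)
[4] flags=1010 NE?T → r1=0x51
[5] flags=1010 LE?T → r1=0xc2
[6] flags=1010 EQ?F → skip
[7] flags=0010 → (cmp)
[8] flags=0010 CC?F → skip
[9] flags=0010 CS?T → r1=0x40
[10] flags=0010 GT?T → r1=0xfc

VAL = 0xb7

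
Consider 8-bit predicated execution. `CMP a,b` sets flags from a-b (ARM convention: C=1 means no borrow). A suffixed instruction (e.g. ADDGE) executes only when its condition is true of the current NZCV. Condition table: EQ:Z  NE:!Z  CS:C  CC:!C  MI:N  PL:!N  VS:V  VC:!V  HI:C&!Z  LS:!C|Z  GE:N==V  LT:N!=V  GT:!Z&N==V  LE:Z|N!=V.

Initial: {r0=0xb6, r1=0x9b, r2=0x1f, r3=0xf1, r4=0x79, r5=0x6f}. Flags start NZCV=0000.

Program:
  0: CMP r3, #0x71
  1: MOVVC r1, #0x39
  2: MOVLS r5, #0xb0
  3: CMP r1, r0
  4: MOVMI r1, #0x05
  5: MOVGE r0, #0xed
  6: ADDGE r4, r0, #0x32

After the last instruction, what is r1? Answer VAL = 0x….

[0] flags=1010 → (cmp)
[1] flags=1010 VC?T → r1=0x39
[2] flags=1010 LS?F → skip
[3] flags=1001 → (cmp)
[4] flags=1001 MI?T → r1=0x05
[5] flags=1001 GE?T → r0=0xed
[6] flags=1001 GE?T → r4=0x1f

VAL = 0x05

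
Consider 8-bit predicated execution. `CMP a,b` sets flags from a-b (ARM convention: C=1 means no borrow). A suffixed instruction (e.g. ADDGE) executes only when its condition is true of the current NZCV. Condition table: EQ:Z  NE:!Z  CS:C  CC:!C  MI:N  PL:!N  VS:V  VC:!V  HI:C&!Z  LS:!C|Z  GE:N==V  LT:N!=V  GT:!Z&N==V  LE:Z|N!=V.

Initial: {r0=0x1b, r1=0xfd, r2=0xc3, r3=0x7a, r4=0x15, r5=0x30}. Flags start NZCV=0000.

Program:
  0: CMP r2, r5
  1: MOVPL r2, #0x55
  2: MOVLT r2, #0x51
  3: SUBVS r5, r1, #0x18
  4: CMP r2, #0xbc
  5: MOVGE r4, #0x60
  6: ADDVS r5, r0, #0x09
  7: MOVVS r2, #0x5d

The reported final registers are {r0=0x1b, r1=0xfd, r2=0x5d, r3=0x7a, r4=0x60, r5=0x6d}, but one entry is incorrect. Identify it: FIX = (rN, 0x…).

0: ✓ CMP  NZCV=1010
1: · MOVPL
2: ✓ MOVLT  r2←0x51
3: · SUBVS
4: ✓ CMP  NZCV=1001
5: ✓ MOVGE  r4←0x60
6: ✓ ADDVS  r5←0x24
7: ✓ MOVVS  r2←0x5d

FIX = (r5, 0x24)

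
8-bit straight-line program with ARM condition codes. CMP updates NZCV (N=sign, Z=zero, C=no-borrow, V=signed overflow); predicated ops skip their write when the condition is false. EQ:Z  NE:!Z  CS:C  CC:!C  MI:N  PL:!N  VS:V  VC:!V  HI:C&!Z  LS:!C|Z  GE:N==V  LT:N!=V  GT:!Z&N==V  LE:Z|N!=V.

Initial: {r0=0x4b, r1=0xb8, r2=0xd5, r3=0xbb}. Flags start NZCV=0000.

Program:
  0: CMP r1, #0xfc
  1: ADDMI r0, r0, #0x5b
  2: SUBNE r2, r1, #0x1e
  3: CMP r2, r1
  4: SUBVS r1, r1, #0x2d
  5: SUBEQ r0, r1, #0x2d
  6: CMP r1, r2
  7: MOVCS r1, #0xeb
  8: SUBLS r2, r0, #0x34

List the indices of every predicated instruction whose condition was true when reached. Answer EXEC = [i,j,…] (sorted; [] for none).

[0] flags=1000 → (cmp)
[1] flags=1000 MI?T → r0=0xa6
[2] flags=1000 NE?T → r2=0x9a
[3] flags=1000 → (cmp)
[4] flags=1000 VS?F → skip
[5] flags=1000 EQ?F → skip
[6] flags=0010 → (cmp)
[7] flags=0010 CS?T → r1=0xeb
[8] flags=0010 LS?F → skip

EXEC = [1,2,7]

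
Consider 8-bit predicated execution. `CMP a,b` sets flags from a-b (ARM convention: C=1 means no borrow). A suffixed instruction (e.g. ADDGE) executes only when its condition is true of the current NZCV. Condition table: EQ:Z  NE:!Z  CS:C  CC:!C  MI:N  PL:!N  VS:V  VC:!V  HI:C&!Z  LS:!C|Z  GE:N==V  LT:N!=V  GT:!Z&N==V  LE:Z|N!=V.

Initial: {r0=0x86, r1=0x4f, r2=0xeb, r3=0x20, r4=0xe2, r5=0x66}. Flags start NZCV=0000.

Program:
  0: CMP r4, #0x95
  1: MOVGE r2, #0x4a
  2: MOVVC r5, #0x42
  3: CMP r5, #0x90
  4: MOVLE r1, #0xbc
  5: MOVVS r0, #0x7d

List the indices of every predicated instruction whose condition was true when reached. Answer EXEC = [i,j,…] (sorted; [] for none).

[0] flags=0010 → (cmp)
[1] flags=0010 GE?T → r2=0x4a
[2] flags=0010 VC?T → r5=0x42
[3] flags=1001 → (cmp)
[4] flags=1001 LE?F → skip
[5] flags=1001 VS?T → r0=0x7d

EXEC = [1,2,5]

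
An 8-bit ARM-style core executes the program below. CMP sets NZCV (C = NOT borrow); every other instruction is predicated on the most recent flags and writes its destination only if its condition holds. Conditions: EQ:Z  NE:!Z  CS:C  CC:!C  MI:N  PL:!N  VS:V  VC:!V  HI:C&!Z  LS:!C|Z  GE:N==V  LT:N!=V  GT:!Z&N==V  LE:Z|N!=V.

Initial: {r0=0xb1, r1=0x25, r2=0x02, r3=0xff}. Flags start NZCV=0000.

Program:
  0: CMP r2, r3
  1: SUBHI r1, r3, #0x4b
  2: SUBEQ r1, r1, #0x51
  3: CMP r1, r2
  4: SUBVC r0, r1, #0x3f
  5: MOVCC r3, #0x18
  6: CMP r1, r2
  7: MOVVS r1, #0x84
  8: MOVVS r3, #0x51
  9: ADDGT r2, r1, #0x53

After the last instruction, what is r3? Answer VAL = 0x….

VAL = 0xff

0: ✓ CMP  NZCV=0000
1: · SUBHI
2: · SUBEQ
3: ✓ CMP  NZCV=0010
4: ✓ SUBVC  r0←0xe6
5: · MOVCC
6: ✓ CMP  NZCV=0010
7: · MOVVS
8: · MOVVS
9: ✓ ADDGT  r2←0x78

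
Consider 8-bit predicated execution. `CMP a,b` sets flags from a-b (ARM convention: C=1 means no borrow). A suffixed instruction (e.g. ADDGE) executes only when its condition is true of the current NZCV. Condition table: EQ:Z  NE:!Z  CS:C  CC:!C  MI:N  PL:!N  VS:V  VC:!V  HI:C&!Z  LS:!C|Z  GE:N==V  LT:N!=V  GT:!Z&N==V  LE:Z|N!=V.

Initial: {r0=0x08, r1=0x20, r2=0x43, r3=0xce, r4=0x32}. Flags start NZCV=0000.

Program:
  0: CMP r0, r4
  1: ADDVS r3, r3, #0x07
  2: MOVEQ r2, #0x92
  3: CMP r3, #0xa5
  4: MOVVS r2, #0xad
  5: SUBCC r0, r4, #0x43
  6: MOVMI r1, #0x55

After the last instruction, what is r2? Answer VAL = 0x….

VAL = 0x43

0: ✓ CMP  NZCV=1000
1: · ADDVS
2: · MOVEQ
3: ✓ CMP  NZCV=0010
4: · MOVVS
5: · SUBCC
6: · MOVMI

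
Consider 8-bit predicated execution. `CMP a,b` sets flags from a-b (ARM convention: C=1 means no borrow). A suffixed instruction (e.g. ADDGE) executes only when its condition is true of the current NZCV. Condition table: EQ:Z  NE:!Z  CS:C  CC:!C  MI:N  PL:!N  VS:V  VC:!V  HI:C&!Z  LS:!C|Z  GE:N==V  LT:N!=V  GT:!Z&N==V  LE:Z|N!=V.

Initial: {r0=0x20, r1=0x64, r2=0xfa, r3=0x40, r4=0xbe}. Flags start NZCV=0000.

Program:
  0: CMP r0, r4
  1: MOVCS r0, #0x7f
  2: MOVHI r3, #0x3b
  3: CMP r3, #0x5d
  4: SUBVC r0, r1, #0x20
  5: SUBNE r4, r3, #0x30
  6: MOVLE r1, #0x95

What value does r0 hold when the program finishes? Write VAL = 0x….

VAL = 0x44

[0] flags=0000 → (cmp)
[1] flags=0000 CS?F → skip
[2] flags=0000 HI?F → skip
[3] flags=1000 → (cmp)
[4] flags=1000 VC?T → r0=0x44
[5] flags=1000 NE?T → r4=0x10
[6] flags=1000 LE?T → r1=0x95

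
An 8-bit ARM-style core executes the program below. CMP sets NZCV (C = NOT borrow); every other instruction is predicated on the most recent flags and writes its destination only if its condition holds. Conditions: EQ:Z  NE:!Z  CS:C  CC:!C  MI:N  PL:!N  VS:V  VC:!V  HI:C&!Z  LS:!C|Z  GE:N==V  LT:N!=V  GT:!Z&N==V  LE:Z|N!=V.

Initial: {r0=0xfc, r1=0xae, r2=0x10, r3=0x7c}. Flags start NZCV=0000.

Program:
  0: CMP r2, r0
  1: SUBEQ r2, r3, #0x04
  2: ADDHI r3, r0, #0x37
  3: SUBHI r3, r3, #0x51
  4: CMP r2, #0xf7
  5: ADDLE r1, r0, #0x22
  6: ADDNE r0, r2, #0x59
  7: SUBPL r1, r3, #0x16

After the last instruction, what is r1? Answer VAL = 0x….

[0] flags=0000 → (cmp)
[1] flags=0000 EQ?F → skip
[2] flags=0000 HI?F → skip
[3] flags=0000 HI?F → skip
[4] flags=0000 → (cmp)
[5] flags=0000 LE?F → skip
[6] flags=0000 NE?T → r0=0x69
[7] flags=0000 PL?T → r1=0x66

VAL = 0x66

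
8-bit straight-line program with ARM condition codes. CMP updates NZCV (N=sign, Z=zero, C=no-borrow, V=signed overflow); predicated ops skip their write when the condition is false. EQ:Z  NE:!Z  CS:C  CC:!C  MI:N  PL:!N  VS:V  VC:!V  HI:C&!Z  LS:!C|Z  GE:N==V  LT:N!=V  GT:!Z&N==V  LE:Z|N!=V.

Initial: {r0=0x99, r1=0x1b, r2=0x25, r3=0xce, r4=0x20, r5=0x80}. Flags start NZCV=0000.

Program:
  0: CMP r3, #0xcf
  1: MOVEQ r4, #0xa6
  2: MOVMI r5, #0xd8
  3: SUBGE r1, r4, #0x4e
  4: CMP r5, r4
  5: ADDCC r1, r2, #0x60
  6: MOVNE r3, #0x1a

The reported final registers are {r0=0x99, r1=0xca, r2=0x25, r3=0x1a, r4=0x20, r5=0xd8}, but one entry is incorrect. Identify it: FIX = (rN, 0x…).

FIX = (r1, 0x1b)

0: ✓ CMP  NZCV=1000
1: · MOVEQ
2: ✓ MOVMI  r5←0xd8
3: · SUBGE
4: ✓ CMP  NZCV=1010
5: · ADDCC
6: ✓ MOVNE  r3←0x1a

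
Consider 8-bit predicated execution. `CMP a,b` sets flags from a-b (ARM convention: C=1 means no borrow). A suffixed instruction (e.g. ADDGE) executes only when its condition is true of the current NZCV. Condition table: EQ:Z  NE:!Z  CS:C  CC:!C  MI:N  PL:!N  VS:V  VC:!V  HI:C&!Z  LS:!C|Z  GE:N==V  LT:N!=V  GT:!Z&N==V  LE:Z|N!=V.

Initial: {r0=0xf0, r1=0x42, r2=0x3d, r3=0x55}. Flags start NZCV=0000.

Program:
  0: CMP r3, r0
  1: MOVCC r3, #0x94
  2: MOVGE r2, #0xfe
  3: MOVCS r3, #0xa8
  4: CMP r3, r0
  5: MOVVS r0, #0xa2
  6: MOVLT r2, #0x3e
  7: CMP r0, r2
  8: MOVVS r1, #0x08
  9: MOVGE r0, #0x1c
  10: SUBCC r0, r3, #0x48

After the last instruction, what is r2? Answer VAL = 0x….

[0] flags=0000 → (cmp)
[1] flags=0000 CC?T → r3=0x94
[2] flags=0000 GE?T → r2=0xfe
[3] flags=0000 CS?F → skip
[4] flags=1000 → (cmp)
[5] flags=1000 VS?F → skip
[6] flags=1000 LT?T → r2=0x3e
[7] flags=1010 → (cmp)
[8] flags=1010 VS?F → skip
[9] flags=1010 GE?F → skip
[10] flags=1010 CC?F → skip

VAL = 0x3e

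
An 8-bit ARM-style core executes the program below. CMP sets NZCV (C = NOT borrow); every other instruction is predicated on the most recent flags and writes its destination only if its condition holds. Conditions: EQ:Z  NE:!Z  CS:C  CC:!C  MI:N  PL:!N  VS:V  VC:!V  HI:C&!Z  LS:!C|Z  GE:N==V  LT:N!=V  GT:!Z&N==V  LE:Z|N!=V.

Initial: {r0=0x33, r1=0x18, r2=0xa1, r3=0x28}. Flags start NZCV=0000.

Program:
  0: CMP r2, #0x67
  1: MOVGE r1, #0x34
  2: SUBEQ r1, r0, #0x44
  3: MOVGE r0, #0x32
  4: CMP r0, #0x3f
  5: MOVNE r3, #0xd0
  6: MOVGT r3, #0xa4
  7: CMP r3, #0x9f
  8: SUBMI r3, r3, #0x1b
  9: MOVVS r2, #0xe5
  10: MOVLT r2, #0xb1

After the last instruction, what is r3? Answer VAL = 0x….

VAL = 0xd0

[0] flags=0011 → (cmp)
[1] flags=0011 GE?F → skip
[2] flags=0011 EQ?F → skip
[3] flags=0011 GE?F → skip
[4] flags=1000 → (cmp)
[5] flags=1000 NE?T → r3=0xd0
[6] flags=1000 GT?F → skip
[7] flags=0010 → (cmp)
[8] flags=0010 MI?F → skip
[9] flags=0010 VS?F → skip
[10] flags=0010 LT?F → skip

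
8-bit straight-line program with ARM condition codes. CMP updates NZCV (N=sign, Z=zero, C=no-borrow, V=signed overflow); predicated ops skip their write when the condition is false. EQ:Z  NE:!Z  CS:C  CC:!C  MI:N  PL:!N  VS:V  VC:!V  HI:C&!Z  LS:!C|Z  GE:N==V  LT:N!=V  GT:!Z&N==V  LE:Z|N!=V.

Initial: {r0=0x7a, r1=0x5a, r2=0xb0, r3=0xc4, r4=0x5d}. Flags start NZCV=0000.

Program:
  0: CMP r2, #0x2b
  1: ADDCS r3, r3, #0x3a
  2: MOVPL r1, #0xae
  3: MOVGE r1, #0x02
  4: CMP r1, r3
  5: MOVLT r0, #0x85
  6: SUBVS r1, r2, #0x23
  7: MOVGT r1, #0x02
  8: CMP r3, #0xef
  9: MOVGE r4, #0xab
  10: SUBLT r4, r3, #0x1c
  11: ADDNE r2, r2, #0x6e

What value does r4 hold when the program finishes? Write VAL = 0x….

0: ✓ CMP  NZCV=1010
1: ✓ ADDCS  r3←0xfe
2: · MOVPL
3: · MOVGE
4: ✓ CMP  NZCV=0000
5: · MOVLT
6: · SUBVS
7: ✓ MOVGT  r1←0x02
8: ✓ CMP  NZCV=0010
9: ✓ MOVGE  r4←0xab
10: · SUBLT
11: ✓ ADDNE  r2←0x1e

VAL = 0xab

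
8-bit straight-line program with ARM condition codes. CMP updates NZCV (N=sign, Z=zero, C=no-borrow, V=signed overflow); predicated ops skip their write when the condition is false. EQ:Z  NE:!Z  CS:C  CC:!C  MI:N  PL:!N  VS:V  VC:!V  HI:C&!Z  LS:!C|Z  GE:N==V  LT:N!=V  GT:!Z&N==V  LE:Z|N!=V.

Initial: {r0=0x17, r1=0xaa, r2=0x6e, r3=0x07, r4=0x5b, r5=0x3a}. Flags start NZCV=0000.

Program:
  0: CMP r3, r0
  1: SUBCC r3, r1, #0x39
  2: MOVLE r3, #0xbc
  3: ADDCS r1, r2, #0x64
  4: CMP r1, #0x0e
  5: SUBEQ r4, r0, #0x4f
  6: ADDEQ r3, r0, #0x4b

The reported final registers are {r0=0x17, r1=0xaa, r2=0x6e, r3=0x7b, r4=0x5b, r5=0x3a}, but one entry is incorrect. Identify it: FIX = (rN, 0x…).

FIX = (r3, 0xbc)

[0] flags=1000 → (cmp)
[1] flags=1000 CC?T → r3=0x71
[2] flags=1000 LE?T → r3=0xbc
[3] flags=1000 CS?F → skip
[4] flags=1010 → (cmp)
[5] flags=1010 EQ?F → skip
[6] flags=1010 EQ?F → skip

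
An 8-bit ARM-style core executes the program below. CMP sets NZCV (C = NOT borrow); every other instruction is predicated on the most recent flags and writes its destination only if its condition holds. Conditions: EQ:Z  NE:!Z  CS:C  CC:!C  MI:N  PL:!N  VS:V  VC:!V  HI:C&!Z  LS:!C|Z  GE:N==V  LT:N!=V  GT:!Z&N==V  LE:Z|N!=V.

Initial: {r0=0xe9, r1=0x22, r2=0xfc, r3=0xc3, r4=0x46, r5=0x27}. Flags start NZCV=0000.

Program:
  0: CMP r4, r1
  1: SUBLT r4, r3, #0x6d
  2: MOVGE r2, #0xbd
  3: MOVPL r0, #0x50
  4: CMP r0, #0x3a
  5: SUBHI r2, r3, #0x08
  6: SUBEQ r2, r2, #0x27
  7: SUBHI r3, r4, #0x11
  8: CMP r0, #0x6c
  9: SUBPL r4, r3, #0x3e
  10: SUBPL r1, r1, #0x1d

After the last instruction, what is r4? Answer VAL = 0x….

0: ✓ CMP  NZCV=0010
1: · SUBLT
2: ✓ MOVGE  r2←0xbd
3: ✓ MOVPL  r0←0x50
4: ✓ CMP  NZCV=0010
5: ✓ SUBHI  r2←0xbb
6: · SUBEQ
7: ✓ SUBHI  r3←0x35
8: ✓ CMP  NZCV=1000
9: · SUBPL
10: · SUBPL

VAL = 0x46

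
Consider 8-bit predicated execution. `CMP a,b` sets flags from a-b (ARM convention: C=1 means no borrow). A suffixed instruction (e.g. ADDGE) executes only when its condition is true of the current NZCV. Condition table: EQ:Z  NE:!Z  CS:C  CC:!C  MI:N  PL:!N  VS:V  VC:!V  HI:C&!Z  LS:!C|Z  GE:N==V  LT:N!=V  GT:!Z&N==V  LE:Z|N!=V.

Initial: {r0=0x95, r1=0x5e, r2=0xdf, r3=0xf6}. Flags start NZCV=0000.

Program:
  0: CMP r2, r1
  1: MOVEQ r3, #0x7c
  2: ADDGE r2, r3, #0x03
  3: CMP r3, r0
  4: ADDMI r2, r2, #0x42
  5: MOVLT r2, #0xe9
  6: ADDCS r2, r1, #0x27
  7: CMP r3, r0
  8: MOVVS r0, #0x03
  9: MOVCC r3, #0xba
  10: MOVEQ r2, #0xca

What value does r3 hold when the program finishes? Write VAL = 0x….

VAL = 0xf6

0: ✓ CMP  NZCV=1010
1: · MOVEQ
2: · ADDGE
3: ✓ CMP  NZCV=0010
4: · ADDMI
5: · MOVLT
6: ✓ ADDCS  r2←0x85
7: ✓ CMP  NZCV=0010
8: · MOVVS
9: · MOVCC
10: · MOVEQ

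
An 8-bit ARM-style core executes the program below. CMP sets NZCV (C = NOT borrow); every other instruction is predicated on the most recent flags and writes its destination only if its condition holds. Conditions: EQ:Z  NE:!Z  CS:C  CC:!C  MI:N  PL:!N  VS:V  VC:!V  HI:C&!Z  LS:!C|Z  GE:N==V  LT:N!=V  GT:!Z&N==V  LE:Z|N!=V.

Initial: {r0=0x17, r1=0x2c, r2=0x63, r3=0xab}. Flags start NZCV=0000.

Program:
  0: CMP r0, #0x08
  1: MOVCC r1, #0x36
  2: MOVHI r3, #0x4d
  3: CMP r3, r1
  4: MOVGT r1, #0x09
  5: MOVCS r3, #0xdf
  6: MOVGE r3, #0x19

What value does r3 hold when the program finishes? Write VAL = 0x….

0: ✓ CMP  NZCV=0010
1: · MOVCC
2: ✓ MOVHI  r3←0x4d
3: ✓ CMP  NZCV=0010
4: ✓ MOVGT  r1←0x09
5: ✓ MOVCS  r3←0xdf
6: ✓ MOVGE  r3←0x19

VAL = 0x19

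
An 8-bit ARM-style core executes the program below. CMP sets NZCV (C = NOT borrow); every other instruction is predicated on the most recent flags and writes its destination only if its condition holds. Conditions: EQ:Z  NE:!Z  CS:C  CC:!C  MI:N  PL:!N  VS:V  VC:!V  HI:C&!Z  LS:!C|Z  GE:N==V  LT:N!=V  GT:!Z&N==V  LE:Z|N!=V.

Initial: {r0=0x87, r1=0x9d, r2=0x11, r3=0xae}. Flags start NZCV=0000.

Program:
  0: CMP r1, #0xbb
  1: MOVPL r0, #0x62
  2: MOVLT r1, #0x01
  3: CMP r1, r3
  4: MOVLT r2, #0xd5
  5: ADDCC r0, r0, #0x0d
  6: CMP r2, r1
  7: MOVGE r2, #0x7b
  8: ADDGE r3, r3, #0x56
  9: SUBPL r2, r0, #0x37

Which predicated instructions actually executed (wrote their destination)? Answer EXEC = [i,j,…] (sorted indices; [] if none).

EXEC = [2,5,7,8,9]

0: ✓ CMP  NZCV=1000
1: · MOVPL
2: ✓ MOVLT  r1←0x01
3: ✓ CMP  NZCV=0000
4: · MOVLT
5: ✓ ADDCC  r0←0x94
6: ✓ CMP  NZCV=0010
7: ✓ MOVGE  r2←0x7b
8: ✓ ADDGE  r3←0x04
9: ✓ SUBPL  r2←0x5d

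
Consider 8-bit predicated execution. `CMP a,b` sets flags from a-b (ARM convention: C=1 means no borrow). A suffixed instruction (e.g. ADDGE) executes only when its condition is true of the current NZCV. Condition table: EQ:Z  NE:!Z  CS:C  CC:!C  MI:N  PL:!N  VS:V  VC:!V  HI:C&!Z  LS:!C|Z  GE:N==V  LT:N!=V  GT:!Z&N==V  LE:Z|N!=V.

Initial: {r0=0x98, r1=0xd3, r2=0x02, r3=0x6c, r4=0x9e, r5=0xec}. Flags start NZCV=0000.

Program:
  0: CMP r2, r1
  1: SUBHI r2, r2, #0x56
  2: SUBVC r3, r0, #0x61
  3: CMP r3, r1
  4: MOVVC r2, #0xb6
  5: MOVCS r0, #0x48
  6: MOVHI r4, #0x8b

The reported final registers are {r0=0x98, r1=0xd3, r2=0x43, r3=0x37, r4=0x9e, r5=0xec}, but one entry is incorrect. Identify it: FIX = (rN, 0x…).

[0] flags=0000 → (cmp)
[1] flags=0000 HI?F → skip
[2] flags=0000 VC?T → r3=0x37
[3] flags=0000 → (cmp)
[4] flags=0000 VC?T → r2=0xb6
[5] flags=0000 CS?F → skip
[6] flags=0000 HI?F → skip

FIX = (r2, 0xb6)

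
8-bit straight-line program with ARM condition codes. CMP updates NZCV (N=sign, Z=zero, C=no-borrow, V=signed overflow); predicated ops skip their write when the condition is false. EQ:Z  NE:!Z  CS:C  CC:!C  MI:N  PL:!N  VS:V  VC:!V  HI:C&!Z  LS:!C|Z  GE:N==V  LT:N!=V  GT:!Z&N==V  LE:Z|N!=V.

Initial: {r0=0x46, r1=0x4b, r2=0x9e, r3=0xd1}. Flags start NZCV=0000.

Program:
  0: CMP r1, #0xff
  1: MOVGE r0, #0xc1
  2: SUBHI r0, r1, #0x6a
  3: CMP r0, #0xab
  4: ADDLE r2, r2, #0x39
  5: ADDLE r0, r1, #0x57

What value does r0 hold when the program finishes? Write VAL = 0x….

[0] flags=0000 → (cmp)
[1] flags=0000 GE?T → r0=0xc1
[2] flags=0000 HI?F → skip
[3] flags=0010 → (cmp)
[4] flags=0010 LE?F → skip
[5] flags=0010 LE?F → skip

VAL = 0xc1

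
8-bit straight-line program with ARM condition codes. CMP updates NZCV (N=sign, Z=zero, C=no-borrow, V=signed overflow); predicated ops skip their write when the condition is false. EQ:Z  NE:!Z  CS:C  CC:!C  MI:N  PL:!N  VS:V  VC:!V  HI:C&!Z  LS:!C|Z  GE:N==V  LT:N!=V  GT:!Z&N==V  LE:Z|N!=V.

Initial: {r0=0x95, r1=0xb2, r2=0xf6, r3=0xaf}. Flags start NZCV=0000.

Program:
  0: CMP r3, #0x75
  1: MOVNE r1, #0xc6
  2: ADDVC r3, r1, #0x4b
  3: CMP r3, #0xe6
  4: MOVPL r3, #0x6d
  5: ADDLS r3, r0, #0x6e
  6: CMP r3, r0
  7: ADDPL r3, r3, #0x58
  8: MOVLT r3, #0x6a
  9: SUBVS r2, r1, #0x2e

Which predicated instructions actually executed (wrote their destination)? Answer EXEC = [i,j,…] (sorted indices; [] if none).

EXEC = [1,5,7]

0: ✓ CMP  NZCV=0011
1: ✓ MOVNE  r1←0xc6
2: · ADDVC
3: ✓ CMP  NZCV=1000
4: · MOVPL
5: ✓ ADDLS  r3←0x03
6: ✓ CMP  NZCV=0000
7: ✓ ADDPL  r3←0x5b
8: · MOVLT
9: · SUBVS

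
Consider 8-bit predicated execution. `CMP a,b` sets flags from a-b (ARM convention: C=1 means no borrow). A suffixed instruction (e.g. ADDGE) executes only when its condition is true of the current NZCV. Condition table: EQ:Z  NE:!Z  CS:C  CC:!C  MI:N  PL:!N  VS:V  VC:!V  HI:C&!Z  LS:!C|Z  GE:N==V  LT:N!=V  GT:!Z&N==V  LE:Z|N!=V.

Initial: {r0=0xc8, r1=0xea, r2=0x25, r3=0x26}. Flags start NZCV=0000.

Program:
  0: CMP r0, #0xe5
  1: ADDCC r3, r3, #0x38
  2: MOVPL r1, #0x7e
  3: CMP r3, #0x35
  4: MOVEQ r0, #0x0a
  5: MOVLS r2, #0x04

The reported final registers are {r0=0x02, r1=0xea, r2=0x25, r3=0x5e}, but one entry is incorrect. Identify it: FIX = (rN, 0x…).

[0] flags=1000 → (cmp)
[1] flags=1000 CC?T → r3=0x5e
[2] flags=1000 PL?F → skip
[3] flags=0010 → (cmp)
[4] flags=0010 EQ?F → skip
[5] flags=0010 LS?F → skip

FIX = (r0, 0xc8)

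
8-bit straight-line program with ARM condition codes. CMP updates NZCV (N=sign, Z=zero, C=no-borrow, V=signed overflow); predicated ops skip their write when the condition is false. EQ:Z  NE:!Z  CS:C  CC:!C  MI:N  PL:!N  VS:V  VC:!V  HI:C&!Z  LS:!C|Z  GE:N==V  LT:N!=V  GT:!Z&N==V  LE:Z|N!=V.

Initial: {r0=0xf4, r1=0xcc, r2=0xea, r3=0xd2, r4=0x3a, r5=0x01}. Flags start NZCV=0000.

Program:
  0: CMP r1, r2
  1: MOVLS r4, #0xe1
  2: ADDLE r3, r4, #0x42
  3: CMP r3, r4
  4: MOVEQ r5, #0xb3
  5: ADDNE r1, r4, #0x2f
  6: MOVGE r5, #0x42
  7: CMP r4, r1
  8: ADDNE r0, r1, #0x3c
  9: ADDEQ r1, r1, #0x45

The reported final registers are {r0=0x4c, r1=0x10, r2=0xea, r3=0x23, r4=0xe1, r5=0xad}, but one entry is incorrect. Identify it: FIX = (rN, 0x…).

FIX = (r5, 0x42)

0: ✓ CMP  NZCV=1000
1: ✓ MOVLS  r4←0xe1
2: ✓ ADDLE  r3←0x23
3: ✓ CMP  NZCV=0000
4: · MOVEQ
5: ✓ ADDNE  r1←0x10
6: ✓ MOVGE  r5←0x42
7: ✓ CMP  NZCV=1010
8: ✓ ADDNE  r0←0x4c
9: · ADDEQ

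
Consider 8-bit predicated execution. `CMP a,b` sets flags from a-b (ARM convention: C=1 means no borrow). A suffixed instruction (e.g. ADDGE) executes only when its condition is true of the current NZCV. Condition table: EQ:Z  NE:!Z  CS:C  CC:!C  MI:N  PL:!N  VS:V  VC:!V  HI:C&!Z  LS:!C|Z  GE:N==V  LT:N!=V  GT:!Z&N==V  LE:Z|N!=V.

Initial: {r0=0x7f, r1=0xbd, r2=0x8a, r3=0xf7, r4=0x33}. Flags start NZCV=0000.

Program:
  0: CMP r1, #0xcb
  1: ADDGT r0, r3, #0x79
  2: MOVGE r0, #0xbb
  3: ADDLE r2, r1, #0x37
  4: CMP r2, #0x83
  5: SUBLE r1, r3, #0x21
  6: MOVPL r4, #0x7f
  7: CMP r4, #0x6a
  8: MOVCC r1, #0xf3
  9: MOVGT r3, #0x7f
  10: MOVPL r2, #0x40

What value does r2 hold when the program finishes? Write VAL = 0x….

VAL = 0x40

[0] flags=1000 → (cmp)
[1] flags=1000 GT?F → skip
[2] flags=1000 GE?F → skip
[3] flags=1000 LE?T → r2=0xf4
[4] flags=0010 → (cmp)
[5] flags=0010 LE?F → skip
[6] flags=0010 PL?T → r4=0x7f
[7] flags=0010 → (cmp)
[8] flags=0010 CC?F → skip
[9] flags=0010 GT?T → r3=0x7f
[10] flags=0010 PL?T → r2=0x40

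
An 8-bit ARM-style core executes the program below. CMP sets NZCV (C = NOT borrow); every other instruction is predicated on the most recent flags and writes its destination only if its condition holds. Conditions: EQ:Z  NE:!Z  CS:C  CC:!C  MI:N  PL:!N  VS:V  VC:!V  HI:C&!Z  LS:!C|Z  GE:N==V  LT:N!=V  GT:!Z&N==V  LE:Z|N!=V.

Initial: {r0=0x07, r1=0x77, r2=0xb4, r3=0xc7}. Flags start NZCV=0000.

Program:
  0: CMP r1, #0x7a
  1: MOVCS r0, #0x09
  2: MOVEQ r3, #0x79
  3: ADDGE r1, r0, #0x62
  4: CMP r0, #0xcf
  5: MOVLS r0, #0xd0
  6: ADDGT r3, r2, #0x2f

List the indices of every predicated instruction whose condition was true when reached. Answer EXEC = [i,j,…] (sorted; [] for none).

EXEC = [5,6]

[0] flags=1000 → (cmp)
[1] flags=1000 CS?F → skip
[2] flags=1000 EQ?F → skip
[3] flags=1000 GE?F → skip
[4] flags=0000 → (cmp)
[5] flags=0000 LS?T → r0=0xd0
[6] flags=0000 GT?T → r3=0xe3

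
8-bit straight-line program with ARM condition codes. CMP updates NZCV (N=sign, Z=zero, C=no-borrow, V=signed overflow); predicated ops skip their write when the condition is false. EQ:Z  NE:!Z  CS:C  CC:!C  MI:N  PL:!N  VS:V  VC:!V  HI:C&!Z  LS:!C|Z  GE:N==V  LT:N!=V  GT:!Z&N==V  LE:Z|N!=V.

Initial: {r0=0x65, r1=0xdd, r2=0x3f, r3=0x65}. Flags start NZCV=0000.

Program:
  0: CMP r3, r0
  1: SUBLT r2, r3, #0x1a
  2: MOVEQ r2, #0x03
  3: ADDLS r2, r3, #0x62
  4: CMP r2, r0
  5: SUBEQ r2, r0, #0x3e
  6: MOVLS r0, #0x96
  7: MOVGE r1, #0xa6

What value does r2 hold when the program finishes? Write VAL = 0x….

VAL = 0xc7

[0] flags=0110 → (cmp)
[1] flags=0110 LT?F → skip
[2] flags=0110 EQ?T → r2=0x03
[3] flags=0110 LS?T → r2=0xc7
[4] flags=0011 → (cmp)
[5] flags=0011 EQ?F → skip
[6] flags=0011 LS?F → skip
[7] flags=0011 GE?F → skip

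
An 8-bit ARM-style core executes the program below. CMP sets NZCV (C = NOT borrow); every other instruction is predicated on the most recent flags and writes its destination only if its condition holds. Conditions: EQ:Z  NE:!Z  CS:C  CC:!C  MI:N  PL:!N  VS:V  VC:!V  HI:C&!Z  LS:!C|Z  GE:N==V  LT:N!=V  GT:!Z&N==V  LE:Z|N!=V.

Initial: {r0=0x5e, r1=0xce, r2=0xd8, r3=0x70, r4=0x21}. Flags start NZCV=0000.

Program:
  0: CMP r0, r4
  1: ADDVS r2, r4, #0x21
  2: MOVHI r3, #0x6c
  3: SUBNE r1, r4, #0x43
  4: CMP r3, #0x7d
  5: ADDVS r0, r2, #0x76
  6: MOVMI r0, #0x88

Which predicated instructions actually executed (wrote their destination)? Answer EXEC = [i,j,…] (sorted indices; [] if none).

EXEC = [2,3,6]

0: ✓ CMP  NZCV=0010
1: · ADDVS
2: ✓ MOVHI  r3←0x6c
3: ✓ SUBNE  r1←0xde
4: ✓ CMP  NZCV=1000
5: · ADDVS
6: ✓ MOVMI  r0←0x88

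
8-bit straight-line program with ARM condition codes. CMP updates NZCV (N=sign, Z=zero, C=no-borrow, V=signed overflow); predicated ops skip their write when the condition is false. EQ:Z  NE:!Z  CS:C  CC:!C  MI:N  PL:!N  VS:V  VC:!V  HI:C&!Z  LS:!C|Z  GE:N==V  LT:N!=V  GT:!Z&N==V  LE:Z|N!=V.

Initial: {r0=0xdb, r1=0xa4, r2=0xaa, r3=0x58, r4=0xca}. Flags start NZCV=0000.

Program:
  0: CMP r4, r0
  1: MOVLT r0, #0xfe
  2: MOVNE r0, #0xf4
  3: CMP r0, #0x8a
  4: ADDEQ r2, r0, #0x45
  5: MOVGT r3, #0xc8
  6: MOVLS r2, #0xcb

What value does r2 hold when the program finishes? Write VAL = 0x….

VAL = 0xaa

[0] flags=1000 → (cmp)
[1] flags=1000 LT?T → r0=0xfe
[2] flags=1000 NE?T → r0=0xf4
[3] flags=0010 → (cmp)
[4] flags=0010 EQ?F → skip
[5] flags=0010 GT?T → r3=0xc8
[6] flags=0010 LS?F → skip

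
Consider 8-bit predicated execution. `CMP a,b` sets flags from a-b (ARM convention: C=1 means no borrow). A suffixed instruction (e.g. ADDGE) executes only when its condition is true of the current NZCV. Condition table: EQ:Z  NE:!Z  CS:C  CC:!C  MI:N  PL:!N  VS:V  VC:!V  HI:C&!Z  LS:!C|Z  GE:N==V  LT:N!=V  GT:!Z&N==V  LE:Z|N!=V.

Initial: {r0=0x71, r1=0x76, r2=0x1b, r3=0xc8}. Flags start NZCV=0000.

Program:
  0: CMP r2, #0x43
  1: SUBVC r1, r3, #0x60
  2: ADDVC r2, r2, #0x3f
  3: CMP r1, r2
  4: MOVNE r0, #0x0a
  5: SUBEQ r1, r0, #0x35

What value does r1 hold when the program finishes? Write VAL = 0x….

[0] flags=1000 → (cmp)
[1] flags=1000 VC?T → r1=0x68
[2] flags=1000 VC?T → r2=0x5a
[3] flags=0010 → (cmp)
[4] flags=0010 NE?T → r0=0x0a
[5] flags=0010 EQ?F → skip

VAL = 0x68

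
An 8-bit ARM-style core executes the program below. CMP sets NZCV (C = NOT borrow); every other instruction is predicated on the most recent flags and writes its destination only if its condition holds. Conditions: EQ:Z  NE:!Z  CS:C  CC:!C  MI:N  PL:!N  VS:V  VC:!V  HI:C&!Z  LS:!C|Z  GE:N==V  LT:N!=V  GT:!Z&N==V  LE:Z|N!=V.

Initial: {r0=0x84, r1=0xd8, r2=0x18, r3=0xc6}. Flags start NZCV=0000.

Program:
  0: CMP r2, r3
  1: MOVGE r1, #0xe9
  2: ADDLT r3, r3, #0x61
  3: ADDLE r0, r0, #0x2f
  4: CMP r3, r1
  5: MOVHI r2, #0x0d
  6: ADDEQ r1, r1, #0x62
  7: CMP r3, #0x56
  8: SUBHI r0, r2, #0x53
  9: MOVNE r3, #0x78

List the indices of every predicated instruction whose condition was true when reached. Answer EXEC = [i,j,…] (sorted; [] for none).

[0] flags=0000 → (cmp)
[1] flags=0000 GE?T → r1=0xe9
[2] flags=0000 LT?F → skip
[3] flags=0000 LE?F → skip
[4] flags=1000 → (cmp)
[5] flags=1000 HI?F → skip
[6] flags=1000 EQ?F → skip
[7] flags=0011 → (cmp)
[8] flags=0011 HI?T → r0=0xc5
[9] flags=0011 NE?T → r3=0x78

EXEC = [1,8,9]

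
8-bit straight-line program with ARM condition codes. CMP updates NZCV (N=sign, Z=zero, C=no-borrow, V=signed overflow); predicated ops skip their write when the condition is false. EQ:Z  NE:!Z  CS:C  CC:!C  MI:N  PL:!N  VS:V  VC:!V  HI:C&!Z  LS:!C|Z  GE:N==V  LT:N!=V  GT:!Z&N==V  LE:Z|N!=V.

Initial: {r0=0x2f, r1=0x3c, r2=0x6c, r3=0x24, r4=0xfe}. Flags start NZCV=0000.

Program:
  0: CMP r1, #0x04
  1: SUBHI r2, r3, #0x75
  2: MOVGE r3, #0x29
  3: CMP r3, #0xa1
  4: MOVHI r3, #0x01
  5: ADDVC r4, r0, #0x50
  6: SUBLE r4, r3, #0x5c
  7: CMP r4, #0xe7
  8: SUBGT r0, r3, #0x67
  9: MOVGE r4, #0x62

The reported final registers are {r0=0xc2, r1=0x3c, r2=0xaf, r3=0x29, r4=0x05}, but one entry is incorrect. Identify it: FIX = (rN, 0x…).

0: ✓ CMP  NZCV=0010
1: ✓ SUBHI  r2←0xaf
2: ✓ MOVGE  r3←0x29
3: ✓ CMP  NZCV=1001
4: · MOVHI
5: · ADDVC
6: · SUBLE
7: ✓ CMP  NZCV=0010
8: ✓ SUBGT  r0←0xc2
9: ✓ MOVGE  r4←0x62

FIX = (r4, 0x62)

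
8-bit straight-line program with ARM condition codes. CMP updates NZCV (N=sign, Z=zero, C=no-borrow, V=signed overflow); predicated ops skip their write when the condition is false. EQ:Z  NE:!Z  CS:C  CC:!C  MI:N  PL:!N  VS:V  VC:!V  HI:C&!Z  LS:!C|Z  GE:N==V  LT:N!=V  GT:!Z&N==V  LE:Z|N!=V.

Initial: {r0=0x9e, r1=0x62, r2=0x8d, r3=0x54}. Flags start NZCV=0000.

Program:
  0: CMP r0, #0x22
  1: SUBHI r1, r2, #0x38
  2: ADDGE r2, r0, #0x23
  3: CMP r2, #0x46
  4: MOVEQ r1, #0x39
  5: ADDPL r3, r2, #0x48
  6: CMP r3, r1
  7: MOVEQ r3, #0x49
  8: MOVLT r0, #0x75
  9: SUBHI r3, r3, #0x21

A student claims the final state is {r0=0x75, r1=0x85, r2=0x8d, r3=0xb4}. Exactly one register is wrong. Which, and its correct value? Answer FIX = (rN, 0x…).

FIX = (r1, 0x55)

[0] flags=0011 → (cmp)
[1] flags=0011 HI?T → r1=0x55
[2] flags=0011 GE?F → skip
[3] flags=0011 → (cmp)
[4] flags=0011 EQ?F → skip
[5] flags=0011 PL?T → r3=0xd5
[6] flags=1010 → (cmp)
[7] flags=1010 EQ?F → skip
[8] flags=1010 LT?T → r0=0x75
[9] flags=1010 HI?T → r3=0xb4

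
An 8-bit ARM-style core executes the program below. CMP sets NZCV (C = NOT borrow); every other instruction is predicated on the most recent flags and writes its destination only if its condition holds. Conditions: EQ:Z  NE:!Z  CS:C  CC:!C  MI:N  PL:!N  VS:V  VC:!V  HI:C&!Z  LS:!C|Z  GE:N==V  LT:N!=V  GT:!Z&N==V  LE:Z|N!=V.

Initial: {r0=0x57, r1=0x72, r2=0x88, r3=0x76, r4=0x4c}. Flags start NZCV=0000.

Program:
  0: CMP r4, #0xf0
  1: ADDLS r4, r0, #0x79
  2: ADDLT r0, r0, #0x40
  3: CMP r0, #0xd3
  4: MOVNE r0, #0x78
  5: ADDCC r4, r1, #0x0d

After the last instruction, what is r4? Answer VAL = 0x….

VAL = 0x7f

[0] flags=0000 → (cmp)
[1] flags=0000 LS?T → r4=0xd0
[2] flags=0000 LT?F → skip
[3] flags=1001 → (cmp)
[4] flags=1001 NE?T → r0=0x78
[5] flags=1001 CC?T → r4=0x7f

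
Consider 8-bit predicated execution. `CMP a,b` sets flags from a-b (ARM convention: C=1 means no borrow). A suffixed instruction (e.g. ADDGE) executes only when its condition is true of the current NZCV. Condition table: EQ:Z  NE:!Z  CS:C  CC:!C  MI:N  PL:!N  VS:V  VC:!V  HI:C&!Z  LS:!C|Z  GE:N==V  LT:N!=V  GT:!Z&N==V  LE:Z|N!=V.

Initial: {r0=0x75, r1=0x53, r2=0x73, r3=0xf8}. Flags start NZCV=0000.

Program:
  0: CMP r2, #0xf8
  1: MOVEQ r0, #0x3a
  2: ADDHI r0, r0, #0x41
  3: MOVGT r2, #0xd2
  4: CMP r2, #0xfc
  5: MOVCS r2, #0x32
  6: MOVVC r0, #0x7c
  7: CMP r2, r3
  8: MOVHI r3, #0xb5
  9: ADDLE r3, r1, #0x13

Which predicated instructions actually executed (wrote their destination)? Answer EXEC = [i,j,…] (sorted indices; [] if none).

[0] flags=0000 → (cmp)
[1] flags=0000 EQ?F → skip
[2] flags=0000 HI?F → skip
[3] flags=0000 GT?T → r2=0xd2
[4] flags=1000 → (cmp)
[5] flags=1000 CS?F → skip
[6] flags=1000 VC?T → r0=0x7c
[7] flags=1000 → (cmp)
[8] flags=1000 HI?F → skip
[9] flags=1000 LE?T → r3=0x66

EXEC = [3,6,9]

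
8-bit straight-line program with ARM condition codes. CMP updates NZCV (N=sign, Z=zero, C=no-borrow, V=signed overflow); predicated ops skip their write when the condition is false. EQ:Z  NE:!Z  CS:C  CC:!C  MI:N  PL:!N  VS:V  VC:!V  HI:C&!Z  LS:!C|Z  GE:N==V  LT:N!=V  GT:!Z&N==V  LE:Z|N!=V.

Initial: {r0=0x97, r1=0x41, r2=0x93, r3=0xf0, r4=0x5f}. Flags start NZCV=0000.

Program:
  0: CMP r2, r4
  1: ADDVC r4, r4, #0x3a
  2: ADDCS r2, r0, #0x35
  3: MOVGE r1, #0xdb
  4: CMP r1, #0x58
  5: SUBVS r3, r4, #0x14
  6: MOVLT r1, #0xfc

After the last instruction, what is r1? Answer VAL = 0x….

VAL = 0xfc

0: ✓ CMP  NZCV=0011
1: · ADDVC
2: ✓ ADDCS  r2←0xcc
3: · MOVGE
4: ✓ CMP  NZCV=1000
5: · SUBVS
6: ✓ MOVLT  r1←0xfc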